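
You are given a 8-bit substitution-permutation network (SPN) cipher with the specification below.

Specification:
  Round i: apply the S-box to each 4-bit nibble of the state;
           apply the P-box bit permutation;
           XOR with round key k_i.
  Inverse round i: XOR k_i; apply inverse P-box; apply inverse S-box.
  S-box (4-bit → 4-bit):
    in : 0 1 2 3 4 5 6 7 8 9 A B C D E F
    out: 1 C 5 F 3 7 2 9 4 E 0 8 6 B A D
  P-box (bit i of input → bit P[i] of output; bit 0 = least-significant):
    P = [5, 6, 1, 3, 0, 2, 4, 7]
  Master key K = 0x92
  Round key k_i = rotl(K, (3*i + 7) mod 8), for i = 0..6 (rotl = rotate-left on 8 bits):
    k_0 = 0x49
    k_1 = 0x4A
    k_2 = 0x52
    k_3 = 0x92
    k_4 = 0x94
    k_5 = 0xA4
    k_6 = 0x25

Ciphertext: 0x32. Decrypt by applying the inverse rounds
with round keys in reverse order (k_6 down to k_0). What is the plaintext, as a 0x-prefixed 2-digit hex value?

0xC1

s_0 = ciphertext = 0x32
s_1 = InvRound(s_0, k_6) = 0x58
s_2 = InvRound(s_1, k_5) = 0x9D
s_3 = InvRound(s_2, k_4) = 0x0B
s_4 = InvRound(s_3, k_3) = 0xFB
s_5 = InvRound(s_4, k_2) = 0x77
s_6 = InvRound(s_5, k_1) = 0x57
s_7 = InvRound(s_6, k_0) = 0xC1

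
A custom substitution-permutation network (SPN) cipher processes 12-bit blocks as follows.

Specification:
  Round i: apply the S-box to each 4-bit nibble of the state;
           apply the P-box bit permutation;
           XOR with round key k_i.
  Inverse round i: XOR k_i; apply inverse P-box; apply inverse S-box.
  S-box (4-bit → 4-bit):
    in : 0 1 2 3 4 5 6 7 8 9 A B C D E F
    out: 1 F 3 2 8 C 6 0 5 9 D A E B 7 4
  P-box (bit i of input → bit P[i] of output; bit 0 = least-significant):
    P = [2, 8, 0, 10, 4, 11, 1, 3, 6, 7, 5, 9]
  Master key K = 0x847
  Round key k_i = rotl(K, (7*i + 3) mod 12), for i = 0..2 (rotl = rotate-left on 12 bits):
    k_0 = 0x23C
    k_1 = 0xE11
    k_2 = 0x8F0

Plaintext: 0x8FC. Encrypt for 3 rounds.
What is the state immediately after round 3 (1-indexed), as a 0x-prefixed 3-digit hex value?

0x40F

s_0 = plaintext = 0x8FC
s_1 = Round(s_0, k_0) = 0x75F
s_2 = Round(s_1, k_1) = 0xE1A
s_3 = Round(s_2, k_2) = 0x40F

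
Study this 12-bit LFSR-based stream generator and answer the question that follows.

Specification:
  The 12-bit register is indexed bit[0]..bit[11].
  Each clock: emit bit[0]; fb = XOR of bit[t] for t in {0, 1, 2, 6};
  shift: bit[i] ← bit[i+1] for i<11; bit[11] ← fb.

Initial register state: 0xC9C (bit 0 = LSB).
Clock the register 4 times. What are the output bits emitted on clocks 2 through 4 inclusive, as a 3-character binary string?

reg_0 = 0xC9C
clock 1: out=0, reg = 0xE4E
clock 2: out=0, reg = 0xF27
clock 3: out=1, reg = 0xF93
clock 4: out=1, reg = 0x7C9

011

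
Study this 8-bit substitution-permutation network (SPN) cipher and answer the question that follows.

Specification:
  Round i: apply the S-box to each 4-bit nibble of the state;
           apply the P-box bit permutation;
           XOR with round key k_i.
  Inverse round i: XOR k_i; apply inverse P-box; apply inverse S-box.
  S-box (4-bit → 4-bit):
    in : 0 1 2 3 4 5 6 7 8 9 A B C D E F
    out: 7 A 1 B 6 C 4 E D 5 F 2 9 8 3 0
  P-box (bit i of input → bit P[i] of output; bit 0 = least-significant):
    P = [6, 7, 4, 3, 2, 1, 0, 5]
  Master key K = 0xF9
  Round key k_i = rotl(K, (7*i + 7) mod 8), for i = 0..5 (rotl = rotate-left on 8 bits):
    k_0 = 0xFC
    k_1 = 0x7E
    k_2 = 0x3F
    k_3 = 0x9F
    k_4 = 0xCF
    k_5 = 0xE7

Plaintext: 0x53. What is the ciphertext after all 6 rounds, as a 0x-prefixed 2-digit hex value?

0xC5

s_0 = plaintext = 0x53
s_1 = Round(s_0, k_0) = 0x15
s_2 = Round(s_1, k_1) = 0x44
s_3 = Round(s_2, k_2) = 0xAC
s_4 = Round(s_3, k_3) = 0xF0
s_5 = Round(s_4, k_4) = 0x1F
s_6 = Round(s_5, k_5) = 0xC5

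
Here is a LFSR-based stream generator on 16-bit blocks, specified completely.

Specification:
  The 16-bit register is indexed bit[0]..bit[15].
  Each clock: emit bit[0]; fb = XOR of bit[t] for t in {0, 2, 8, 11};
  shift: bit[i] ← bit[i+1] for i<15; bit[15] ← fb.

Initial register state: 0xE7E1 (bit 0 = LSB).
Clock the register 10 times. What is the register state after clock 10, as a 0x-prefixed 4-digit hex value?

reg_0 = 0xE7E1
clock 1: out=1, reg = 0x73F0
clock 2: out=0, reg = 0xB9F8
clock 3: out=0, reg = 0x5CFC
clock 4: out=0, reg = 0x2E7E
clock 5: out=0, reg = 0x173F
clock 6: out=1, reg = 0x8B9F
clock 7: out=1, reg = 0x45CF
clock 8: out=1, reg = 0xA2E7
clock 9: out=1, reg = 0x5173
clock 10: out=1, reg = 0x28B9

0x28B9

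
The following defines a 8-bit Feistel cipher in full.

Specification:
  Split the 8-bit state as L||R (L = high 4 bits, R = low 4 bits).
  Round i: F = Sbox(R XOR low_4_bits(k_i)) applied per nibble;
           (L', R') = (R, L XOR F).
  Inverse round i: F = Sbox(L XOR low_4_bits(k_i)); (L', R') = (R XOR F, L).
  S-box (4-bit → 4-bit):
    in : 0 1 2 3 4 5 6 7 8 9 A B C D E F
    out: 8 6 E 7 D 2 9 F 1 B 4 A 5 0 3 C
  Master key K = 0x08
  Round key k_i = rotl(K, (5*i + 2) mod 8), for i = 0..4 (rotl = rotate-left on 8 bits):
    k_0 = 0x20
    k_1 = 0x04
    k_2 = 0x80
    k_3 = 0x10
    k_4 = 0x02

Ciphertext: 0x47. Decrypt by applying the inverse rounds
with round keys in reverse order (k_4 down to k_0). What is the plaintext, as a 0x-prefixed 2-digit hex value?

s_0 = ciphertext = 0x47
s_1 = InvRound(s_0, k_4) = 0xE4
s_2 = InvRound(s_1, k_3) = 0x7E
s_3 = InvRound(s_2, k_2) = 0x17
s_4 = InvRound(s_3, k_1) = 0x51
s_5 = InvRound(s_4, k_0) = 0x35

0x35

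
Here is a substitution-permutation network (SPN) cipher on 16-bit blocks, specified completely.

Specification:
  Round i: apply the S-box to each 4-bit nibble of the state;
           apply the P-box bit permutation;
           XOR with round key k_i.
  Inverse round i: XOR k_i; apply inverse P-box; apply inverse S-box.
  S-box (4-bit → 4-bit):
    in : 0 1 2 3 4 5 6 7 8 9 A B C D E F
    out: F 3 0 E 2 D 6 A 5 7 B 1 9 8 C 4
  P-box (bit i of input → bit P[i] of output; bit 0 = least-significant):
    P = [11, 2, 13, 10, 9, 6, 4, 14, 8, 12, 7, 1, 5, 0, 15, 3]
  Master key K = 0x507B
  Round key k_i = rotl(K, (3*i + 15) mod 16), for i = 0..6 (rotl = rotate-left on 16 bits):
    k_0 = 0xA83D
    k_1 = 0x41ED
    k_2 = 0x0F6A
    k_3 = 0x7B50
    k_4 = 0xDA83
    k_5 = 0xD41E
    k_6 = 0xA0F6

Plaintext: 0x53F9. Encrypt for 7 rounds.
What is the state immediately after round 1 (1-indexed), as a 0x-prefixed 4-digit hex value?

0x1083

s_0 = plaintext = 0x53F9
s_1 = Round(s_0, k_0) = 0x1083
s_2 = Round(s_1, k_1) = 0x765A
s_3 = Round(s_2, k_2) = 0x51F7
s_4 = Round(s_3, k_3) = 0xEE6C
s_5 = Round(s_4, k_4) = 0x5659
s_6 = Round(s_5, k_5) = 0x2EA2
s_7 = Round(s_6, k_6) = 0xE234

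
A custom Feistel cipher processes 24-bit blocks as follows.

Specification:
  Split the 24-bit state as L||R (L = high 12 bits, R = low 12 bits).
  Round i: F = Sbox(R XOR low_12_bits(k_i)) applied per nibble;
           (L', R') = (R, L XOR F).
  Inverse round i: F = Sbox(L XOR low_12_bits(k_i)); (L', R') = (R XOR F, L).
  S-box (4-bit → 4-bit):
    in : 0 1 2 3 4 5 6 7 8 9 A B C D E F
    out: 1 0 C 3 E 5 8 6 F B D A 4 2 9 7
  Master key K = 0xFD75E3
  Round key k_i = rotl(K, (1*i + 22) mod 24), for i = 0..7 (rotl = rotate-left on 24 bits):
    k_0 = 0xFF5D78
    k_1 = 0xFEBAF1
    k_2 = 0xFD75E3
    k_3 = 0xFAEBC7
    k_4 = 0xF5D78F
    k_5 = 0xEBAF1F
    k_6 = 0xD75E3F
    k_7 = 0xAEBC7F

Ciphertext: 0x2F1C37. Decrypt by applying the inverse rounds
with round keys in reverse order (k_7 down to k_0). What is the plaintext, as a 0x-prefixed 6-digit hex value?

0x923D63

s_0 = ciphertext = 0x2F1C37
s_1 = InvRound(s_0, k_7) = 0x5CE2F1
s_2 = InvRound(s_1, k_6) = 0x8815CE
s_3 = InvRound(s_2, k_5) = 0x377881
s_4 = InvRound(s_3, k_4) = 0x6FE377
s_5 = InvRound(s_4, k_3) = 0x14C6FE
s_6 = InvRound(s_5, k_2) = 0x82914C
s_7 = InvRound(s_6, k_1) = 0xD63829
s_8 = InvRound(s_7, k_0) = 0x923D63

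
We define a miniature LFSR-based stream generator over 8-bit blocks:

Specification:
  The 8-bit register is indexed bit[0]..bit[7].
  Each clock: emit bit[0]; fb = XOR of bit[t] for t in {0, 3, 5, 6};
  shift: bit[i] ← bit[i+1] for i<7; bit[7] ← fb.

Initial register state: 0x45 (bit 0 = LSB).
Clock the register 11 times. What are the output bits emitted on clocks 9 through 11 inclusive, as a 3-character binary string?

011

reg_0 = 0x45
clock 1: out=1, reg = 0x22
clock 2: out=0, reg = 0x91
clock 3: out=1, reg = 0xC8
clock 4: out=0, reg = 0x64
clock 5: out=0, reg = 0x32
clock 6: out=0, reg = 0x99
clock 7: out=1, reg = 0x4C
clock 8: out=0, reg = 0x26
clock 9: out=0, reg = 0x93
clock 10: out=1, reg = 0xC9
clock 11: out=1, reg = 0xE4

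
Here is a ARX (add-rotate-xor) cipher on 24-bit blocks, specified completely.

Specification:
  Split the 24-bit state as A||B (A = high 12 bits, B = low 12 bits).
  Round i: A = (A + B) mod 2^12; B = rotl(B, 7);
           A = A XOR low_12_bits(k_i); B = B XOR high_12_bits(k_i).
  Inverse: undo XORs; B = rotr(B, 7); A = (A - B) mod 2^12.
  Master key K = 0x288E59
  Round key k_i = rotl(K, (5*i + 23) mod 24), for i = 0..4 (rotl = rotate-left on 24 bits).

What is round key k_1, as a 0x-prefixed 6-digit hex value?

K = 0x288E59
k_0 = rotl(K, (5*0+23) mod 24) = rotl(K, 23) = 0x94472C
k_1 = rotl(K, (5*1+23) mod 24) = rotl(K, 4) = 0x88E592

0x88E592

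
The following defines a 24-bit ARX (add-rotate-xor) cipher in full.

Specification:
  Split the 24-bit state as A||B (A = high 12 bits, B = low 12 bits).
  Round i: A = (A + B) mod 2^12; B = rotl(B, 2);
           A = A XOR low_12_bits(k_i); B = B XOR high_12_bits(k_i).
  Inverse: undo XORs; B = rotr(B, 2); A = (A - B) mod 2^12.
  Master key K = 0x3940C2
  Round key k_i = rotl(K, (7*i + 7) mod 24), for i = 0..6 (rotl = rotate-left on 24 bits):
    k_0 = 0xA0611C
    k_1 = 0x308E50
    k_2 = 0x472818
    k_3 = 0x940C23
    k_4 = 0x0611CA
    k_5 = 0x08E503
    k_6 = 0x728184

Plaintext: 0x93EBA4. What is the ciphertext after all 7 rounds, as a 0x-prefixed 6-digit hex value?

s_0 = plaintext = 0x93EBA4
s_1 = Round(s_0, k_0) = 0x5FE494
s_2 = Round(s_1, k_1) = 0x4C2159
s_3 = Round(s_2, k_2) = 0xE03116
s_4 = Round(s_3, k_3) = 0x33AD18
s_5 = Round(s_4, k_4) = 0x198402
s_6 = Round(s_5, k_5) = 0x099087
s_7 = Round(s_6, k_6) = 0x0A4534

0x0A4534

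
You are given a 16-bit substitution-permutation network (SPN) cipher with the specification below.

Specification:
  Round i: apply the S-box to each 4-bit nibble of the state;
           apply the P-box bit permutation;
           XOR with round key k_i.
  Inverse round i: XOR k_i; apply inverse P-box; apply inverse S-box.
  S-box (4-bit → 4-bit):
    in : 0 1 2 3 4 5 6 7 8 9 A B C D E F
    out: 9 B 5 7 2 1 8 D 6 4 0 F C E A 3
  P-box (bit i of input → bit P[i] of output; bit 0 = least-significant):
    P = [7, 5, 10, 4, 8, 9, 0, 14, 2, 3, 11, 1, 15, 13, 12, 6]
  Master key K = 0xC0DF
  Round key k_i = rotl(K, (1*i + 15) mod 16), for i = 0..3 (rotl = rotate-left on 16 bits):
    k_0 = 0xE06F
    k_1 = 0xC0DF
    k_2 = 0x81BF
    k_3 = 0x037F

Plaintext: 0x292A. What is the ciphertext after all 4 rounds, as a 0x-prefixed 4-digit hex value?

s_0 = plaintext = 0x292A
s_1 = Round(s_0, k_0) = 0x796E
s_2 = Round(s_1, k_1) = 0x18AF
s_3 = Round(s_2, k_2) = 0x2957
s_4 = Round(s_3, k_3) = 0x9EEF

0x9EEF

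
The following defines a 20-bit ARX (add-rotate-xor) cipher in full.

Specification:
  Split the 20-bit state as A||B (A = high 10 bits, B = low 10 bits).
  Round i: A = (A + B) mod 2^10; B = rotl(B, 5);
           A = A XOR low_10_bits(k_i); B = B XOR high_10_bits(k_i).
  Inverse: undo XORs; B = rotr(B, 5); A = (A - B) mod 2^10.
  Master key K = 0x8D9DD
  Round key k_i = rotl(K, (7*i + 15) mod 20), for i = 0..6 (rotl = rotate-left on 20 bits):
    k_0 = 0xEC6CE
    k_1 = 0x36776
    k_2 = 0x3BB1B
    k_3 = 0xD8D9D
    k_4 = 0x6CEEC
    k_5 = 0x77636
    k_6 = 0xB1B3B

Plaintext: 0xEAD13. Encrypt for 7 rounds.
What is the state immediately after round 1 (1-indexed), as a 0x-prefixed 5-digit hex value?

s_0 = plaintext = 0xEAD13
s_1 = Round(s_0, k_0) = 0x9C1D9
s_2 = Round(s_1, k_1) = 0xCFFF7
s_3 = Round(s_2, k_2) = 0x0B611
s_4 = Round(s_3, k_3) = 0xE8D53
s_5 = Round(s_4, k_4) = 0x86BD9
s_6 = Round(s_5, k_5) = 0xF16E3
s_7 = Round(s_6, k_6) = 0x64EB1

0x9C1D9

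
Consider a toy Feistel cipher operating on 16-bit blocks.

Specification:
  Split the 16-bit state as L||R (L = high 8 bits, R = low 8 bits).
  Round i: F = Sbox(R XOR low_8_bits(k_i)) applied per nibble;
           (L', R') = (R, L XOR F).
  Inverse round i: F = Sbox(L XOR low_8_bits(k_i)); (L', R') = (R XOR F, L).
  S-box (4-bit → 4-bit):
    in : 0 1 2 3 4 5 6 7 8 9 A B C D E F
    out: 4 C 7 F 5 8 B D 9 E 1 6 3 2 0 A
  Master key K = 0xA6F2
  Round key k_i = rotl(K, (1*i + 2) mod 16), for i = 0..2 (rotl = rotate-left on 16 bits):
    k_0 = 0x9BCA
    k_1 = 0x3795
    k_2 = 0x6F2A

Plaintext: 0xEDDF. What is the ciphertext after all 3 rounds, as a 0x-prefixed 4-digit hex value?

s_0 = plaintext = 0xEDDF
s_1 = Round(s_0, k_0) = 0xDF25
s_2 = Round(s_1, k_1) = 0x25BB
s_3 = Round(s_2, k_2) = 0xBBC9

0xBBC9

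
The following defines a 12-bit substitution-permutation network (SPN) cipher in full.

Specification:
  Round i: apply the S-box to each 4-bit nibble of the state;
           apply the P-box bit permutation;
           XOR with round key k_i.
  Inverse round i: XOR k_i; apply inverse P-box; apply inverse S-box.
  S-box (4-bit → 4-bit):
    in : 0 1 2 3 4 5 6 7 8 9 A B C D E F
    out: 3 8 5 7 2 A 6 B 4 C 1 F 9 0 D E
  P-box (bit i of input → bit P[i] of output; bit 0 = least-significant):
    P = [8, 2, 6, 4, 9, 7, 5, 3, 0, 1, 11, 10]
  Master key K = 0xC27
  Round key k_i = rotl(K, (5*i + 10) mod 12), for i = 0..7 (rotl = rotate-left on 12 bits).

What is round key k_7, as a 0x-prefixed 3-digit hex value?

K = 0xC27
k_0 = rotl(K, (5*0+10) mod 12) = rotl(K, 10) = 0xF09
k_1 = rotl(K, (5*1+10) mod 12) = rotl(K, 3) = 0x13E
k_2 = rotl(K, (5*2+10) mod 12) = rotl(K, 8) = 0x7C2
k_3 = rotl(K, (5*3+10) mod 12) = rotl(K, 1) = 0x84F
k_4 = rotl(K, (5*4+10) mod 12) = rotl(K, 6) = 0x9F0
k_5 = rotl(K, (5*5+10) mod 12) = rotl(K, 11) = 0xE13
k_6 = rotl(K, (5*6+10) mod 12) = rotl(K, 4) = 0x27C
k_7 = rotl(K, (5*7+10) mod 12) = rotl(K, 9) = 0xF84

0xF84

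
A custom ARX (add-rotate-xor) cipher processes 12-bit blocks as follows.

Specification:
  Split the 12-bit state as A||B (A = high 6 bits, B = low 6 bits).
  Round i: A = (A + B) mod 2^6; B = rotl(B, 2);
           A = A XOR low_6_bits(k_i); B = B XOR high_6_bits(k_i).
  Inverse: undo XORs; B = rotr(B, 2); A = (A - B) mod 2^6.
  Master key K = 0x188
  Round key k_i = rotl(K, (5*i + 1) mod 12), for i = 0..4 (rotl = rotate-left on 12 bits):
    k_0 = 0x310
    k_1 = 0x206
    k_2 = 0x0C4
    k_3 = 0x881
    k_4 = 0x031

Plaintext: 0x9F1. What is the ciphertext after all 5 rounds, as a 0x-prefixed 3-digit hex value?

0x1DE

s_0 = plaintext = 0x9F1
s_1 = Round(s_0, k_0) = 0x20B
s_2 = Round(s_1, k_1) = 0x564
s_3 = Round(s_2, k_2) = 0xF51
s_4 = Round(s_3, k_3) = 0x3E7
s_5 = Round(s_4, k_4) = 0x1DE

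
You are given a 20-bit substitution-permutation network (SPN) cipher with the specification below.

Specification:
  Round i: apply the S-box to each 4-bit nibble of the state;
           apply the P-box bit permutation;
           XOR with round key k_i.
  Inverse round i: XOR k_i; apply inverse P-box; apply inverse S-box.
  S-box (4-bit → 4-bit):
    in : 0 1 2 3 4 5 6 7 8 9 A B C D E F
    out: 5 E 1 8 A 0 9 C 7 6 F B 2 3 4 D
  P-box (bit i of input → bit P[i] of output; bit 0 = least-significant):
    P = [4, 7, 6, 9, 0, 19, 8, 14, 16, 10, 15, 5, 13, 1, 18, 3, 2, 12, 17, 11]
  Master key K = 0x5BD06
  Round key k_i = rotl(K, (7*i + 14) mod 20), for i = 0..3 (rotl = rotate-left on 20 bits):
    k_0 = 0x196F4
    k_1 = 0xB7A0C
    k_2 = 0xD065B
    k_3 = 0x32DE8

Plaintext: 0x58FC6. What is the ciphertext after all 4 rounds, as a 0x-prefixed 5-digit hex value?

s_0 = plaintext = 0x58FC6
s_1 = Round(s_0, k_0) = 0xC34C6
s_2 = Round(s_1, k_1) = 0x36C34
s_3 = Round(s_2, k_2) = 0xD68D3
s_4 = Round(s_3, k_3) = 0xA9BE5

0xA9BE5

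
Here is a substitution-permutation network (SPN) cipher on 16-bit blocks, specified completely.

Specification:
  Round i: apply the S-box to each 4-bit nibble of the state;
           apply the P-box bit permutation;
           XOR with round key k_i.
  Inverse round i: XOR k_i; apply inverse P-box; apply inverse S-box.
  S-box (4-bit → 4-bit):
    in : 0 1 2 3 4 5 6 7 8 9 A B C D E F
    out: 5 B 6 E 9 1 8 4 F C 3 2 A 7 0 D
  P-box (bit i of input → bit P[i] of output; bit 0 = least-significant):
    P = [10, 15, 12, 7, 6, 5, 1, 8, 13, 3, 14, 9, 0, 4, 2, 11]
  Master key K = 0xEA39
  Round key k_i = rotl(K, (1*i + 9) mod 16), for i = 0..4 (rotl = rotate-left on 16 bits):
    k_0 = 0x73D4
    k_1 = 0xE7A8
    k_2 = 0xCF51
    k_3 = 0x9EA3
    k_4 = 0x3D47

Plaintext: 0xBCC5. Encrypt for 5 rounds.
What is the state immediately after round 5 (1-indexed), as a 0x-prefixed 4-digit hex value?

0xF1C6

s_0 = plaintext = 0xBCC5
s_1 = Round(s_0, k_0) = 0x74EC
s_2 = Round(s_1, k_1) = 0x452C
s_3 = Round(s_2, k_2) = 0x67F2
s_4 = Round(s_3, k_3) = 0x47E1
s_5 = Round(s_4, k_4) = 0xF1C6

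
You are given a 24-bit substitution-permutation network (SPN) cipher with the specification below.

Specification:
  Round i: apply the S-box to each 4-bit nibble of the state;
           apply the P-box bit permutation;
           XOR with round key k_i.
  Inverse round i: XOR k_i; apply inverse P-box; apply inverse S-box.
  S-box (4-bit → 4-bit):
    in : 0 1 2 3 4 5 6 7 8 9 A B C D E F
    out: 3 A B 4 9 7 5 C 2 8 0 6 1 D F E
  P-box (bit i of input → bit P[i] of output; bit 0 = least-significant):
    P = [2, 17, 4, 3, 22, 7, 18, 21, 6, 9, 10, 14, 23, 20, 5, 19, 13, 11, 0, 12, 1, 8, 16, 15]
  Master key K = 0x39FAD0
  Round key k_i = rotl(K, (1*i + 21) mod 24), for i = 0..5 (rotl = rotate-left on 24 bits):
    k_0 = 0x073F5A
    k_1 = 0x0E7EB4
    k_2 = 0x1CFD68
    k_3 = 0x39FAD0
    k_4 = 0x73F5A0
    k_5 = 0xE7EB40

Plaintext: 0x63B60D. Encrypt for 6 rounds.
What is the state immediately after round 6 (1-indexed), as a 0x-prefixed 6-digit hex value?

0x267CF8

s_0 = plaintext = 0x63B60D
s_1 = Round(s_0, k_0) = 0x563BA5
s_2 = Round(s_1, k_1) = 0x0D5983
s_3 = Round(s_2, k_2) = 0x8C8CDB
s_4 = Round(s_3, k_3) = 0x4FDB80
s_5 = Round(s_4, k_4) = 0xF96B07
s_6 = Round(s_5, k_5) = 0x267CF8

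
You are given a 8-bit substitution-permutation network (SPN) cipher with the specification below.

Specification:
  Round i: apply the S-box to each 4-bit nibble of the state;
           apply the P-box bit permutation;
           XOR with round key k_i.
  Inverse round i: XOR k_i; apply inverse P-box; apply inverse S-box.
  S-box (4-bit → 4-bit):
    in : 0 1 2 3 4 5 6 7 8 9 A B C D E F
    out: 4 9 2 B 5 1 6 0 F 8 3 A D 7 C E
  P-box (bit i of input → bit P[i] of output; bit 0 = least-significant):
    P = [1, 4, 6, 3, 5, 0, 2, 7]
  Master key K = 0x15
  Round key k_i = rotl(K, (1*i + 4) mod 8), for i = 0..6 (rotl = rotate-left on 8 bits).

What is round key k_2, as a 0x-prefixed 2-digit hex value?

0x45

K = 0x15
k_0 = rotl(K, (1*0+4) mod 8) = rotl(K, 4) = 0x51
k_1 = rotl(K, (1*1+4) mod 8) = rotl(K, 5) = 0xA2
k_2 = rotl(K, (1*2+4) mod 8) = rotl(K, 6) = 0x45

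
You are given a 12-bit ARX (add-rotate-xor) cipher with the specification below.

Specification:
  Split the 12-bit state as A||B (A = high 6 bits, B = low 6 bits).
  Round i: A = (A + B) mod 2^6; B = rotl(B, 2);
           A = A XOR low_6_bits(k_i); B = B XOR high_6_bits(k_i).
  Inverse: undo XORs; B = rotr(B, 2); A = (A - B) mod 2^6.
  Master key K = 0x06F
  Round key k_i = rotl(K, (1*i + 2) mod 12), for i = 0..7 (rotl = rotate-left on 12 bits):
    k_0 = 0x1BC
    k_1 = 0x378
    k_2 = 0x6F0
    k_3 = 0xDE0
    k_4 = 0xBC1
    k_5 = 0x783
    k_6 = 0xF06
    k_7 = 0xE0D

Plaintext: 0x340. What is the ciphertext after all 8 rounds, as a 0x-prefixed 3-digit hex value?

0xAFF

s_0 = plaintext = 0x340
s_1 = Round(s_0, k_0) = 0xC46
s_2 = Round(s_1, k_1) = 0x3D5
s_3 = Round(s_2, k_2) = 0x50E
s_4 = Round(s_3, k_3) = 0x08F
s_5 = Round(s_4, k_4) = 0x413
s_6 = Round(s_5, k_5) = 0x813
s_7 = Round(s_6, k_6) = 0xD71
s_8 = Round(s_7, k_7) = 0xAFF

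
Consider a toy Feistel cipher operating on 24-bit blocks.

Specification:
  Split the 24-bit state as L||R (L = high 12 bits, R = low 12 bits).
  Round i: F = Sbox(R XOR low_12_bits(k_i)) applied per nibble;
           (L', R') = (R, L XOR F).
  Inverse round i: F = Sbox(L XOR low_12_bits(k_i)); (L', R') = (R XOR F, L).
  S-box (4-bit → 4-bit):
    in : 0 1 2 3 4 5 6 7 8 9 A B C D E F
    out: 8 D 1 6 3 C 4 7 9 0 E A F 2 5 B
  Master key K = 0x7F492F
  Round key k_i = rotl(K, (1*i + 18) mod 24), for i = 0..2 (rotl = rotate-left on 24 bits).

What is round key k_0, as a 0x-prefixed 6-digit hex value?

K = 0x7F492F
k_0 = rotl(K, (1*0+18) mod 24) = rotl(K, 18) = 0xBDFD24

0xBDFD24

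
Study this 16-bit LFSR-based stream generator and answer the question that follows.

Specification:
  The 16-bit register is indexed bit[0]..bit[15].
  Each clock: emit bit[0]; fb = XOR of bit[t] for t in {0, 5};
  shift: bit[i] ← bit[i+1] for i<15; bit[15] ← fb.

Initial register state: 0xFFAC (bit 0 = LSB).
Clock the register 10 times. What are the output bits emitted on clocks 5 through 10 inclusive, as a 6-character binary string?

reg_0 = 0xFFAC
clock 1: out=0, reg = 0xFFD6
clock 2: out=0, reg = 0x7FEB
clock 3: out=1, reg = 0x3FF5
clock 4: out=1, reg = 0x1FFA
clock 5: out=0, reg = 0x8FFD
clock 6: out=1, reg = 0x47FE
clock 7: out=0, reg = 0xA3FF
clock 8: out=1, reg = 0x51FF
clock 9: out=1, reg = 0x28FF
clock 10: out=1, reg = 0x147F

010111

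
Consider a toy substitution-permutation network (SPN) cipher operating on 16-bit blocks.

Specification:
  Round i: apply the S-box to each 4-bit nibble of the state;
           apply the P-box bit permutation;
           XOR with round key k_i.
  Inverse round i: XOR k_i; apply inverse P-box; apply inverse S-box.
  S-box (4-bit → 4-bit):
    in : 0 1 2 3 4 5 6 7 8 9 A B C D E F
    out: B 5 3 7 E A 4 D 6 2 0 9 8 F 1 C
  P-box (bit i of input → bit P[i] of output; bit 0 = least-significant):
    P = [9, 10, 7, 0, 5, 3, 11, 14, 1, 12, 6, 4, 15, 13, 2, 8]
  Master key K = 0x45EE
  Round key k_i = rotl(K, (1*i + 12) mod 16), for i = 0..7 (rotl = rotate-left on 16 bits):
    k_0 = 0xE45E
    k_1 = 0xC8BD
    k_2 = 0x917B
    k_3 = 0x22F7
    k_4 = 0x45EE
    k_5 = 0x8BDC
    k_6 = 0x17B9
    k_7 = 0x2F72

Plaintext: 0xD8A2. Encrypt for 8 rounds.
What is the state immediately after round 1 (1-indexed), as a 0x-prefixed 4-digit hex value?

s_0 = plaintext = 0xD8A2
s_1 = Round(s_0, k_0) = 0x531A
s_2 = Round(s_1, k_1) = 0xF1DF
s_3 = Round(s_2, k_2) = 0xD894
s_4 = Round(s_3, k_3) = 0x973A
s_5 = Round(s_4, k_4) = 0x6D94
s_6 = Round(s_5, k_5) = 0x9F03
s_7 = Round(s_6, k_6) = 0x7141
s_8 = Round(s_7, k_7) = 0xE4BC

0x531A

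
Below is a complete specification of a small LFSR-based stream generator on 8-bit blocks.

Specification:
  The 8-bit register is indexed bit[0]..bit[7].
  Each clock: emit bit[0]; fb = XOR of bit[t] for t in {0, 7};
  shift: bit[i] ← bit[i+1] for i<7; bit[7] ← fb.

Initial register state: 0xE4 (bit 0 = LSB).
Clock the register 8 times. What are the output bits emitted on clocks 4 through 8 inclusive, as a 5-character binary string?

reg_0 = 0xE4
clock 1: out=0, reg = 0xF2
clock 2: out=0, reg = 0xF9
clock 3: out=1, reg = 0x7C
clock 4: out=0, reg = 0x3E
clock 5: out=0, reg = 0x1F
clock 6: out=1, reg = 0x8F
clock 7: out=1, reg = 0x47
clock 8: out=1, reg = 0xA3

00111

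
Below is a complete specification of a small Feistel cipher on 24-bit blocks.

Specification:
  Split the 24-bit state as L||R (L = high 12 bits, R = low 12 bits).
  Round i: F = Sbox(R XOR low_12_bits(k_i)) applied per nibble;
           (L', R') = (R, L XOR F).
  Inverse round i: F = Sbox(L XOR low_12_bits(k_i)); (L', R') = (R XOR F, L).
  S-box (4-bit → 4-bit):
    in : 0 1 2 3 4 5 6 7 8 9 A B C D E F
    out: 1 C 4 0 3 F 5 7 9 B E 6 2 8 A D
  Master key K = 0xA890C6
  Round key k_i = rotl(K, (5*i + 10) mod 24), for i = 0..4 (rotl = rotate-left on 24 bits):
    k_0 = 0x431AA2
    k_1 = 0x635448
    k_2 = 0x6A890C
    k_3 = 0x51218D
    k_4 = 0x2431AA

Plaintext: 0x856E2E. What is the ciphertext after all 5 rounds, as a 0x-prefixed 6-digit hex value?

0x0F5958

s_0 = plaintext = 0x856E2E
s_1 = Round(s_0, k_0) = 0xE2EBC4
s_2 = Round(s_1, k_1) = 0xBC43BC
s_3 = Round(s_2, k_2) = 0x3BC5A5
s_4 = Round(s_3, k_3) = 0x5A50F5
s_5 = Round(s_4, k_4) = 0x0F5958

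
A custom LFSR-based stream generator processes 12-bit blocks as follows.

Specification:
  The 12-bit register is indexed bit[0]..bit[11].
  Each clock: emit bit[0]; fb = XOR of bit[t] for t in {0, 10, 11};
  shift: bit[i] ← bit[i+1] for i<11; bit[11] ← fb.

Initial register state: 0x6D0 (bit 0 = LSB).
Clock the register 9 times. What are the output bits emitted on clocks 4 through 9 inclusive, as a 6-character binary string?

010110

reg_0 = 0x6D0
clock 1: out=0, reg = 0xB68
clock 2: out=0, reg = 0xDB4
clock 3: out=0, reg = 0x6DA
clock 4: out=0, reg = 0xB6D
clock 5: out=1, reg = 0x5B6
clock 6: out=0, reg = 0xADB
clock 7: out=1, reg = 0x56D
clock 8: out=1, reg = 0x2B6
clock 9: out=0, reg = 0x15B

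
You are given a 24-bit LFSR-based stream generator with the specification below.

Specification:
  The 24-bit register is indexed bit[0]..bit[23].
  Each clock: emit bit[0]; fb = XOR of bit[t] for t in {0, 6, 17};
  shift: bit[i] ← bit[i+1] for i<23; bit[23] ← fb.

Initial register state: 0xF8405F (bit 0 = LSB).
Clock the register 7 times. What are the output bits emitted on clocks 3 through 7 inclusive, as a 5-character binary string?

11101

reg_0 = 0xF8405F
clock 1: out=1, reg = 0x7C202F
clock 2: out=1, reg = 0xBE1017
clock 3: out=1, reg = 0x5F080B
clock 4: out=1, reg = 0x2F8405
clock 5: out=1, reg = 0x17C202
clock 6: out=0, reg = 0x8BE101
clock 7: out=1, reg = 0x45F080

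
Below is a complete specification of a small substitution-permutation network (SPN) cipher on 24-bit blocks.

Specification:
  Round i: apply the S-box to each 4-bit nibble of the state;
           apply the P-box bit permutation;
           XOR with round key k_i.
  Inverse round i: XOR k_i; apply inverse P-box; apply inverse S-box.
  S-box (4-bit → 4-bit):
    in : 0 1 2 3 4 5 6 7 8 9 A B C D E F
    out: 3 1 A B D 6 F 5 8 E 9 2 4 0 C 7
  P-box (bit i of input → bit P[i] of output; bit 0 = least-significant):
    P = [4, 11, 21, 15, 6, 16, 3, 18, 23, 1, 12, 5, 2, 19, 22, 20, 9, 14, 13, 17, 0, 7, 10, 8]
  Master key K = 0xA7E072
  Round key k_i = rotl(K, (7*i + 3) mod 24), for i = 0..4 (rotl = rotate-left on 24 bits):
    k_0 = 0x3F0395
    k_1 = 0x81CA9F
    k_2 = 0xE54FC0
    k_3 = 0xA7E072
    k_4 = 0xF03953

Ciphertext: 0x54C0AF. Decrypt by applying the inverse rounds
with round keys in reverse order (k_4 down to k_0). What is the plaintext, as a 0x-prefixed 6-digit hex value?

s_0 = ciphertext = 0x54C0AF
s_1 = InvRound(s_0, k_4) = 0x251446
s_2 = InvRound(s_1, k_3) = 0xC914DA
s_3 = InvRound(s_2, k_2) = 0x80B5EF
s_4 = InvRound(s_3, k_1) = 0xEFDE00
s_5 = InvRound(s_4, k_0) = 0x6B47D3

0x6B47D3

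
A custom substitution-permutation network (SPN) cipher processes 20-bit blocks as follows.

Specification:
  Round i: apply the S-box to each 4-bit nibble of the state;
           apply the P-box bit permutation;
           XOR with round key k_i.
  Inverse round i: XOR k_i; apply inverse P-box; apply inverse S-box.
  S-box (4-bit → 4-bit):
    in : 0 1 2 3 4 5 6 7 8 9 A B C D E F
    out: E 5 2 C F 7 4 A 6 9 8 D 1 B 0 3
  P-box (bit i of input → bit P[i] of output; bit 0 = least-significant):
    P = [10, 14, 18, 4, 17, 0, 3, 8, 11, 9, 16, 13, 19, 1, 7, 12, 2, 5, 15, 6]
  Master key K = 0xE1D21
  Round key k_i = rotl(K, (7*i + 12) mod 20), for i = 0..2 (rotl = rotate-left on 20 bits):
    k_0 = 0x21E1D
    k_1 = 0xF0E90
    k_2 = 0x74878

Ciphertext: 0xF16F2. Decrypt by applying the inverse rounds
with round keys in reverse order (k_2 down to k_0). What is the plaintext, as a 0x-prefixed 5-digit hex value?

s_0 = ciphertext = 0xF16F2
s_1 = InvRound(s_0, k_2) = 0xE4F6F
s_2 = InvRound(s_1, k_1) = 0xD8607
s_3 = InvRound(s_2, k_0) = 0x6D113

0x6D113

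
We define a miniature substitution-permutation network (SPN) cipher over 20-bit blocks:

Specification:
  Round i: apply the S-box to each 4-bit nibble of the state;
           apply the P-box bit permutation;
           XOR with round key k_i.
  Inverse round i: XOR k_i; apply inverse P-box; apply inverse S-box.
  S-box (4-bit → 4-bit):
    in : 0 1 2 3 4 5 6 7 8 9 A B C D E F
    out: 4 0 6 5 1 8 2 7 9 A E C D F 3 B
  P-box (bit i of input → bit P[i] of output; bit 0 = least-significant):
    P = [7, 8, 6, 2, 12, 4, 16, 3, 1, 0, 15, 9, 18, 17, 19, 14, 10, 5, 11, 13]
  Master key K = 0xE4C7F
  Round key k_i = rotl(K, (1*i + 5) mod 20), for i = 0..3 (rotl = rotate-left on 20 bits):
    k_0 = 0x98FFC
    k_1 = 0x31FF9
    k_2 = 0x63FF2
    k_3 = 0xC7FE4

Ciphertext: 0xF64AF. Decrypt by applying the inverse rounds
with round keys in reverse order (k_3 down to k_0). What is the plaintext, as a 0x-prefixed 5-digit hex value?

0x446AB

s_0 = ciphertext = 0xF64AF
s_1 = InvRound(s_0, k_3) = 0x06FC2
s_2 = InvRound(s_1, k_2) = 0x6F1E1
s_3 = InvRound(s_2, k_1) = 0xC8BA1
s_4 = InvRound(s_3, k_0) = 0x446AB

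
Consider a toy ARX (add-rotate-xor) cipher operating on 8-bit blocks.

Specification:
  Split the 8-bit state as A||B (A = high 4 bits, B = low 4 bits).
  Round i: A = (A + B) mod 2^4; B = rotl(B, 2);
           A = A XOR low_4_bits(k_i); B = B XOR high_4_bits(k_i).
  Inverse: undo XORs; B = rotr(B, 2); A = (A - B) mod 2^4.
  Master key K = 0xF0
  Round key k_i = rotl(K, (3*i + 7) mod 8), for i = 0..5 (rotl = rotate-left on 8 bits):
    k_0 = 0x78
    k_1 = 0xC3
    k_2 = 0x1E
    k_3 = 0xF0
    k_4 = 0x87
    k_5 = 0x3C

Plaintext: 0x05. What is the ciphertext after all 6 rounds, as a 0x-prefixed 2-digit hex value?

0xDE

s_0 = plaintext = 0x05
s_1 = Round(s_0, k_0) = 0xD2
s_2 = Round(s_1, k_1) = 0xC4
s_3 = Round(s_2, k_2) = 0xE0
s_4 = Round(s_3, k_3) = 0xEF
s_5 = Round(s_4, k_4) = 0xA7
s_6 = Round(s_5, k_5) = 0xDE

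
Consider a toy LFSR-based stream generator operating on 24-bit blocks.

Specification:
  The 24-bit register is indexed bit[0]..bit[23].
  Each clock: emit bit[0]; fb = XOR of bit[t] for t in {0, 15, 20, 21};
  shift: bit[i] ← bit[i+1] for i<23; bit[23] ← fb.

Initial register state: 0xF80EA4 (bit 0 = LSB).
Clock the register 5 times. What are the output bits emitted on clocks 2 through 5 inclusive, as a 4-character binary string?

0100

reg_0 = 0xF80EA4
clock 1: out=0, reg = 0x7C0752
clock 2: out=0, reg = 0x3E03A9
clock 3: out=1, reg = 0x9F01D4
clock 4: out=0, reg = 0xCF80EA
clock 5: out=0, reg = 0xE7C075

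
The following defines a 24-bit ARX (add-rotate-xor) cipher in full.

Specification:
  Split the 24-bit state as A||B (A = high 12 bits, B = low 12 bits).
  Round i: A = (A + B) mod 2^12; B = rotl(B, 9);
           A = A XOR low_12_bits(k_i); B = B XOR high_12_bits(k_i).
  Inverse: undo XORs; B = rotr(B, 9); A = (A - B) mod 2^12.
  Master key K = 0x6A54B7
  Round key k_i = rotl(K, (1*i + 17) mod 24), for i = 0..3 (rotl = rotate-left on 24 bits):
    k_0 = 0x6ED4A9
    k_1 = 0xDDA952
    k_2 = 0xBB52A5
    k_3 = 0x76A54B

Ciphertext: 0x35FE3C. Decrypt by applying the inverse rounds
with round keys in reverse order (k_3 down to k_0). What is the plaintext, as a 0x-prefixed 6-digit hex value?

0xAF83FC

s_0 = ciphertext = 0x35FE3C
s_1 = InvRound(s_0, k_3) = 0xB60AB4
s_2 = InvRound(s_1, k_2) = 0x1BD808
s_3 = InvRound(s_2, k_1) = 0xA5DE92
s_4 = InvRound(s_3, k_0) = 0xAF83FC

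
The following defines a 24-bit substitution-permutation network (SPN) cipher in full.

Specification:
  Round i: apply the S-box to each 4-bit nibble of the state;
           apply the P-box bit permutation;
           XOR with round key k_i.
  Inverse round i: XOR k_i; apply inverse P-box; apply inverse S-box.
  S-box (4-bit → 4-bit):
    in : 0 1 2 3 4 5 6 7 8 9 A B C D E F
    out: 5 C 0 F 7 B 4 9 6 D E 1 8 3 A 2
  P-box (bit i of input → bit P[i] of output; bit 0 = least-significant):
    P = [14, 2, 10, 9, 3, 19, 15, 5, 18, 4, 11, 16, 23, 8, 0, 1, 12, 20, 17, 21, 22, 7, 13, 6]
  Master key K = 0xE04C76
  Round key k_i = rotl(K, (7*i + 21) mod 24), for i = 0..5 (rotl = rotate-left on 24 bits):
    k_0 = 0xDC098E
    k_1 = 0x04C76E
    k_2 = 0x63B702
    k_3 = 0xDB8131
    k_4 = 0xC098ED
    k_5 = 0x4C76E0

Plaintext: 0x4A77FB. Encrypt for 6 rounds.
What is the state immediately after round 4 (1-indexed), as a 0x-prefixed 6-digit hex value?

s_0 = plaintext = 0x4A77FB
s_1 = Round(s_0, k_0) = 0x23690C
s_2 = Round(s_1, k_1) = 0x335D67
s_3 = Round(s_2, k_2) = 0x9544D0
s_4 = Round(s_3, k_3) = 0x27FC68
s_5 = Round(s_4, k_4) = 0xE10DE9
s_6 = Round(s_5, k_5) = 0xE23011

0x27FC68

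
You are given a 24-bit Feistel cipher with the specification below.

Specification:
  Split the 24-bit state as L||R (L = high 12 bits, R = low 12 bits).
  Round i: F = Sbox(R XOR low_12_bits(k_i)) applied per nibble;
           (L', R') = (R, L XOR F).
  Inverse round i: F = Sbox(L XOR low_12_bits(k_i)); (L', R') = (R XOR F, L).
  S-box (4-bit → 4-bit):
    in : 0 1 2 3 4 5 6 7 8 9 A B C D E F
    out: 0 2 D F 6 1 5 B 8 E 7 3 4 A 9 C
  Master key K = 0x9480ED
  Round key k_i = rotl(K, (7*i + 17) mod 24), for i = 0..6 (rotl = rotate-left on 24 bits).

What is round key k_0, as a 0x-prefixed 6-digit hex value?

0xDB2901

K = 0x9480ED
k_0 = rotl(K, (7*0+17) mod 24) = rotl(K, 17) = 0xDB2901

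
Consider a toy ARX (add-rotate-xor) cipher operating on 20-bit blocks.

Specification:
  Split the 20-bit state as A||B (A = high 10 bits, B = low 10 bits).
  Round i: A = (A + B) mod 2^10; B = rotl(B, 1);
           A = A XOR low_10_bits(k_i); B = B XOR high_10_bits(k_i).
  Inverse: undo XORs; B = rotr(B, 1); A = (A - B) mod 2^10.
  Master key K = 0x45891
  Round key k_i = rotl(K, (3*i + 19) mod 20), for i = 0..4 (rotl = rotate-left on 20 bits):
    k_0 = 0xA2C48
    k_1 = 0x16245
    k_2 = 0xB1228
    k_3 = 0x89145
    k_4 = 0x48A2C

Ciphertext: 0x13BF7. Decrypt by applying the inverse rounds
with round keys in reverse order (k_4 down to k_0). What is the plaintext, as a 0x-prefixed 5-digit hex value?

s_0 = ciphertext = 0x13BF7
s_1 = InvRound(s_0, k_4) = 0xBE36A
s_2 = InvRound(s_1, k_3) = 0xC58A7
s_3 = InvRound(s_2, k_2) = 0x83731
s_4 = InvRound(s_3, k_1) = 0x253B4
s_5 = InvRound(s_4, k_0) = 0x8F69F

0x8F69F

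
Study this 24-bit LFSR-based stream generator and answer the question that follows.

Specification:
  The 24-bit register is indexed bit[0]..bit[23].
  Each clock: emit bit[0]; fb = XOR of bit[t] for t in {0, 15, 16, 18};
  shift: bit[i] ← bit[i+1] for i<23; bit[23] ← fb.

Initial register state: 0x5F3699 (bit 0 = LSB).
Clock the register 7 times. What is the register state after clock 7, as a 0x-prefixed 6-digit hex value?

0x5EBE6D

reg_0 = 0x5F3699
clock 1: out=1, reg = 0xAF9B4C
clock 2: out=0, reg = 0xD7CDA6
clock 3: out=0, reg = 0xEBE6D3
clock 4: out=1, reg = 0xF5F369
clock 5: out=1, reg = 0x7AF9B4
clock 6: out=0, reg = 0xBD7CDA
clock 7: out=0, reg = 0x5EBE6D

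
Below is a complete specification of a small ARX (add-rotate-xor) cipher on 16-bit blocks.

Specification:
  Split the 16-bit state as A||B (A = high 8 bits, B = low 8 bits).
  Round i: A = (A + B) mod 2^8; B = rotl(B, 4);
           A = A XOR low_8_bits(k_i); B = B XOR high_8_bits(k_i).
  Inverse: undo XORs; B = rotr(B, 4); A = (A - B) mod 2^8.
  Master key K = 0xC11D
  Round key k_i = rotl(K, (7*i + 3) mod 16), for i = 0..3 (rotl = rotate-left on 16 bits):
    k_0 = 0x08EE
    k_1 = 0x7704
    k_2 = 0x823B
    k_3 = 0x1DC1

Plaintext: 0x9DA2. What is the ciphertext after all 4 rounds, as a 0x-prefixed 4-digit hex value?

0x8F60

s_0 = plaintext = 0x9DA2
s_1 = Round(s_0, k_0) = 0xD122
s_2 = Round(s_1, k_1) = 0xF755
s_3 = Round(s_2, k_2) = 0x77D7
s_4 = Round(s_3, k_3) = 0x8F60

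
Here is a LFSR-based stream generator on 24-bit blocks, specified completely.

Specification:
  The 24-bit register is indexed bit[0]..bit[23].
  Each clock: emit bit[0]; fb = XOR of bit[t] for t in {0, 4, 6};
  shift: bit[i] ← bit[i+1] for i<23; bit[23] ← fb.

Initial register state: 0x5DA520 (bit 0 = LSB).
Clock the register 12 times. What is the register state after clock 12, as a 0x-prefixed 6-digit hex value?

reg_0 = 0x5DA520
clock 1: out=0, reg = 0x2ED290
clock 2: out=0, reg = 0x976948
clock 3: out=0, reg = 0xCBB4A4
clock 4: out=0, reg = 0x65DA52
clock 5: out=0, reg = 0x32ED29
clock 6: out=1, reg = 0x997694
clock 7: out=0, reg = 0xCCBB4A
clock 8: out=0, reg = 0xE65DA5
clock 9: out=1, reg = 0xF32ED2
clock 10: out=0, reg = 0x799769
clock 11: out=1, reg = 0x3CCBB4
clock 12: out=0, reg = 0x9E65DA

0x9E65DA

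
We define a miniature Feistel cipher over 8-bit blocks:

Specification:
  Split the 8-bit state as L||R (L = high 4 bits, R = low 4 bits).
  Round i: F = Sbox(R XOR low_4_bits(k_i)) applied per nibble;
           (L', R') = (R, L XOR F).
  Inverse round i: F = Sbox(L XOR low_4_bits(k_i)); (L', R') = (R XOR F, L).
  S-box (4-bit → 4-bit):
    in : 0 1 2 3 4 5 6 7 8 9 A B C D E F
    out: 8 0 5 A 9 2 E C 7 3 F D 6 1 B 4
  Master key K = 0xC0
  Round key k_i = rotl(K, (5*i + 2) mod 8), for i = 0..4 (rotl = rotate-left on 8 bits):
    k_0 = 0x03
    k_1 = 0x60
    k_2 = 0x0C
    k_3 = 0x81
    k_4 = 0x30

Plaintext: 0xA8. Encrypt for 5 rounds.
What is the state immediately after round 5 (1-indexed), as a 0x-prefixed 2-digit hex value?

s_0 = plaintext = 0xA8
s_1 = Round(s_0, k_0) = 0x87
s_2 = Round(s_1, k_1) = 0x74
s_3 = Round(s_2, k_2) = 0x40
s_4 = Round(s_3, k_3) = 0x04
s_5 = Round(s_4, k_4) = 0x49

0x49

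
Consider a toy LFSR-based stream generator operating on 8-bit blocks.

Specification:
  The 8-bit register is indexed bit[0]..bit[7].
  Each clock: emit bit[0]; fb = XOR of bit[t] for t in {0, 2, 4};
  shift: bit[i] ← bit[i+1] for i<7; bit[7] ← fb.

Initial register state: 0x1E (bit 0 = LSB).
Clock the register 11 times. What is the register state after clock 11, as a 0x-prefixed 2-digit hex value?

reg_0 = 0x1E
clock 1: out=0, reg = 0x0F
clock 2: out=1, reg = 0x07
clock 3: out=1, reg = 0x03
clock 4: out=1, reg = 0x81
clock 5: out=1, reg = 0xC0
clock 6: out=0, reg = 0x60
clock 7: out=0, reg = 0x30
clock 8: out=0, reg = 0x98
clock 9: out=0, reg = 0xCC
clock 10: out=0, reg = 0xE6
clock 11: out=0, reg = 0xF3

0xF3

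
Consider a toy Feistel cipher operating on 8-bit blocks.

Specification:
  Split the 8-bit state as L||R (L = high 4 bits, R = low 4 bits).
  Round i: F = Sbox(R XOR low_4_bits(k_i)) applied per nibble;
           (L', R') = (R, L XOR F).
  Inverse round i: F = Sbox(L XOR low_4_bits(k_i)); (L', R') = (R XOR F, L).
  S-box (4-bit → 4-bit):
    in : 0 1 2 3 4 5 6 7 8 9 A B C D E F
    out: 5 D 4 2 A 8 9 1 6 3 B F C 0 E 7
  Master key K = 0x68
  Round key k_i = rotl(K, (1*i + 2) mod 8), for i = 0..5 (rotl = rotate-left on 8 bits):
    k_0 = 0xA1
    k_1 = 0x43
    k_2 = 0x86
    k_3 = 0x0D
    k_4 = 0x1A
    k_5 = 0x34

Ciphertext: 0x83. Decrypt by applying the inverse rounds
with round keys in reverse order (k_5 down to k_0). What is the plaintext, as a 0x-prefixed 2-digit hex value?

s_0 = ciphertext = 0x83
s_1 = InvRound(s_0, k_5) = 0xF8
s_2 = InvRound(s_1, k_4) = 0x0F
s_3 = InvRound(s_2, k_3) = 0xF0
s_4 = InvRound(s_3, k_2) = 0x3F
s_5 = InvRound(s_4, k_1) = 0xA3
s_6 = InvRound(s_5, k_0) = 0xCA

0xCA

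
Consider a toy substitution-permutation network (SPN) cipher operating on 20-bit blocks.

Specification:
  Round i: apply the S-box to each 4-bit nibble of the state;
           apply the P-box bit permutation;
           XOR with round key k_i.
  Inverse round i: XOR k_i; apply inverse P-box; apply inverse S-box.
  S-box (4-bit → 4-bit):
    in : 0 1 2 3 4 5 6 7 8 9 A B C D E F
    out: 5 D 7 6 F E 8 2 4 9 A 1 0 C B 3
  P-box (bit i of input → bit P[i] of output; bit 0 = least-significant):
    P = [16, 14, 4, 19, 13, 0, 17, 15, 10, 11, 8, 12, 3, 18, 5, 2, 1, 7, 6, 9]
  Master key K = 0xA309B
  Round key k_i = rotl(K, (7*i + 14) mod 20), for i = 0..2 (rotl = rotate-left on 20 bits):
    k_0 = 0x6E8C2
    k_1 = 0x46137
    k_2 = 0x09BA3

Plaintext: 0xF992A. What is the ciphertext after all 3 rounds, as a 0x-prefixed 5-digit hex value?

s_0 = plaintext = 0xF992A
s_1 = Round(s_0, k_0) = 0xC9C4D
s_2 = Round(s_1, k_1) = 0xEC12A
s_3 = Round(s_2, k_2) = 0xAEC20

0xAEC20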